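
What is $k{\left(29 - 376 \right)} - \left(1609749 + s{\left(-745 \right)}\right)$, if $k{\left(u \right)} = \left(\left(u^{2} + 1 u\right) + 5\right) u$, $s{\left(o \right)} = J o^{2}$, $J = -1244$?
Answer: $647178102$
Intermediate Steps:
$s{\left(o \right)} = - 1244 o^{2}$
$k{\left(u \right)} = u \left(5 + u + u^{2}\right)$ ($k{\left(u \right)} = \left(\left(u^{2} + u\right) + 5\right) u = \left(\left(u + u^{2}\right) + 5\right) u = \left(5 + u + u^{2}\right) u = u \left(5 + u + u^{2}\right)$)
$k{\left(29 - 376 \right)} - \left(1609749 + s{\left(-745 \right)}\right) = \left(29 - 376\right) \left(5 + \left(29 - 376\right) + \left(29 - 376\right)^{2}\right) - \left(1609749 - 1244 \left(-745\right)^{2}\right) = - 347 \left(5 - 347 + \left(-347\right)^{2}\right) - \left(1609749 - 690451100\right) = - 347 \left(5 - 347 + 120409\right) - -688841351 = \left(-347\right) 120067 + \left(-1609749 + 690451100\right) = -41663249 + 688841351 = 647178102$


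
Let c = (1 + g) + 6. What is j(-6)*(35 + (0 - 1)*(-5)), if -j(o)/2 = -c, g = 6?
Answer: 1040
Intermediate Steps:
c = 13 (c = (1 + 6) + 6 = 7 + 6 = 13)
j(o) = 26 (j(o) = -(-2)*13 = -2*(-13) = 26)
j(-6)*(35 + (0 - 1)*(-5)) = 26*(35 + (0 - 1)*(-5)) = 26*(35 - 1*(-5)) = 26*(35 + 5) = 26*40 = 1040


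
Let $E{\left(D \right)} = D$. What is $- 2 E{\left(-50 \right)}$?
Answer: $100$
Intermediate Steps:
$- 2 E{\left(-50 \right)} = \left(-2\right) \left(-50\right) = 100$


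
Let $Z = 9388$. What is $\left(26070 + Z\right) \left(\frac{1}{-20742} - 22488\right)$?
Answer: $- \frac{8269622853713}{10371} \approx -7.9738 \cdot 10^{8}$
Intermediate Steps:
$\left(26070 + Z\right) \left(\frac{1}{-20742} - 22488\right) = \left(26070 + 9388\right) \left(\frac{1}{-20742} - 22488\right) = 35458 \left(- \frac{1}{20742} - 22488\right) = 35458 \left(- \frac{466446097}{20742}\right) = - \frac{8269622853713}{10371}$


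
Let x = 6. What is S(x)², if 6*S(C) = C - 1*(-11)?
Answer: 289/36 ≈ 8.0278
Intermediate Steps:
S(C) = 11/6 + C/6 (S(C) = (C - 1*(-11))/6 = (C + 11)/6 = (11 + C)/6 = 11/6 + C/6)
S(x)² = (11/6 + (⅙)*6)² = (11/6 + 1)² = (17/6)² = 289/36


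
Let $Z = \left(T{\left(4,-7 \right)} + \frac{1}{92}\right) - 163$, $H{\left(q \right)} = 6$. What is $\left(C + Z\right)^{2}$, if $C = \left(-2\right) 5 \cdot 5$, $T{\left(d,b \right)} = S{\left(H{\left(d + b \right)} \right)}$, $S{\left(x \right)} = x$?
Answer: $\frac{362635849}{8464} \approx 42845.0$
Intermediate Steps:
$T{\left(d,b \right)} = 6$
$Z = - \frac{14443}{92}$ ($Z = \left(6 + \frac{1}{92}\right) - 163 = \frac{553}{92} - 163 = - \frac{14443}{92} \approx -156.99$)
$C = -50$ ($C = \left(-10\right) 5 = -50$)
$\left(C + Z\right)^{2} = \left(-50 - \frac{14443}{92}\right)^{2} = \left(- \frac{19043}{92}\right)^{2} = \frac{362635849}{8464}$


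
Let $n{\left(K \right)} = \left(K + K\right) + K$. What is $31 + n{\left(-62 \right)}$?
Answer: $-155$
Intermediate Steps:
$n{\left(K \right)} = 3 K$ ($n{\left(K \right)} = 2 K + K = 3 K$)
$31 + n{\left(-62 \right)} = 31 + 3 \left(-62\right) = 31 - 186 = -155$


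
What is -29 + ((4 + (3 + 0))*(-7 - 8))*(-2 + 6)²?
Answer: -1709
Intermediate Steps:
-29 + ((4 + (3 + 0))*(-7 - 8))*(-2 + 6)² = -29 + ((4 + 3)*(-15))*4² = -29 + (7*(-15))*16 = -29 - 105*16 = -29 - 1680 = -1709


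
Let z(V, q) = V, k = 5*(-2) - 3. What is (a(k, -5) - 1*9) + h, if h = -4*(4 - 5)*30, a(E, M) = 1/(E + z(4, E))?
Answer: 998/9 ≈ 110.89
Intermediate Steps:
k = -13 (k = -10 - 3 = -13)
a(E, M) = 1/(4 + E) (a(E, M) = 1/(E + 4) = 1/(4 + E))
h = 120 (h = -4*(-1)*30 = 4*30 = 120)
(a(k, -5) - 1*9) + h = (1/(4 - 13) - 1*9) + 120 = (1/(-9) - 9) + 120 = (-⅑ - 9) + 120 = -82/9 + 120 = 998/9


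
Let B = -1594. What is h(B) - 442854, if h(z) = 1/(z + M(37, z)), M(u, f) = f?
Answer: -1411818553/3188 ≈ -4.4285e+5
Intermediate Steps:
h(z) = 1/(2*z) (h(z) = 1/(z + z) = 1/(2*z))
h(B) - 442854 = (1/2)/(-1594) - 442854 = (1/2)*(-1/1594) - 442854 = -1/3188 - 442854 = -1411818553/3188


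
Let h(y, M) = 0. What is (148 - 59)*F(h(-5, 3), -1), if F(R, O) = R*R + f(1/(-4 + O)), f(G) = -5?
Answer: -445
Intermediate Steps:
F(R, O) = -5 + R**2 (F(R, O) = R*R - 5 = R**2 - 5 = -5 + R**2)
(148 - 59)*F(h(-5, 3), -1) = (148 - 59)*(-5 + 0**2) = 89*(-5 + 0) = 89*(-5) = -445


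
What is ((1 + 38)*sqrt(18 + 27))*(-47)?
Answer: -5499*sqrt(5) ≈ -12296.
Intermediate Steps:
((1 + 38)*sqrt(18 + 27))*(-47) = (39*sqrt(45))*(-47) = (39*(3*sqrt(5)))*(-47) = (117*sqrt(5))*(-47) = -5499*sqrt(5)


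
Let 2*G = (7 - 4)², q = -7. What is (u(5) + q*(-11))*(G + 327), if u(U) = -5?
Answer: 23868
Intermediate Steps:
G = 9/2 (G = (7 - 4)²/2 = (½)*3² = (½)*9 = 9/2 ≈ 4.5000)
(u(5) + q*(-11))*(G + 327) = (-5 - 7*(-11))*(9/2 + 327) = (-5 + 77)*(663/2) = 72*(663/2) = 23868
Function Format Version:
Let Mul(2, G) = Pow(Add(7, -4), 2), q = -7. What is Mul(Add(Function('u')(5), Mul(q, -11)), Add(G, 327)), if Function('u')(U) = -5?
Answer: 23868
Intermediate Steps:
G = Rational(9, 2) (G = Mul(Rational(1, 2), Pow(Add(7, -4), 2)) = Mul(Rational(1, 2), Pow(3, 2)) = Mul(Rational(1, 2), 9) = Rational(9, 2) ≈ 4.5000)
Mul(Add(Function('u')(5), Mul(q, -11)), Add(G, 327)) = Mul(Add(-5, Mul(-7, -11)), Add(Rational(9, 2), 327)) = Mul(Add(-5, 77), Rational(663, 2)) = Mul(72, Rational(663, 2)) = 23868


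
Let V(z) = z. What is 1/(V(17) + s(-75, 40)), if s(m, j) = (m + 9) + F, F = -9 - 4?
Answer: -1/62 ≈ -0.016129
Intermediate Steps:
F = -13
s(m, j) = -4 + m (s(m, j) = (m + 9) - 13 = (9 + m) - 13 = -4 + m)
1/(V(17) + s(-75, 40)) = 1/(17 + (-4 - 75)) = 1/(17 - 79) = 1/(-62) = -1/62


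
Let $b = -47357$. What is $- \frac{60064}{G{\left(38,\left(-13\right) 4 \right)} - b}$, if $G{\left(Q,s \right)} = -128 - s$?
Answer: $- \frac{60064}{47281} \approx -1.2704$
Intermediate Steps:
$- \frac{60064}{G{\left(38,\left(-13\right) 4 \right)} - b} = - \frac{60064}{\left(-128 - \left(-13\right) 4\right) - -47357} = - \frac{60064}{\left(-128 - -52\right) + 47357} = - \frac{60064}{\left(-128 + 52\right) + 47357} = - \frac{60064}{-76 + 47357} = - \frac{60064}{47281}$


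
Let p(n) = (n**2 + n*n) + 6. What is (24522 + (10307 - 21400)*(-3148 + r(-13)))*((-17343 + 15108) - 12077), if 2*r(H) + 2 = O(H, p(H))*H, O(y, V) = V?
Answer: -855289800024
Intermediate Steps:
p(n) = 6 + 2*n**2 (p(n) = (n**2 + n**2) + 6 = 2*n**2 + 6 = 6 + 2*n**2)
r(H) = -1 + H*(6 + 2*H**2)/2 (r(H) = -1 + ((6 + 2*H**2)*H)/2 = -1 + (H*(6 + 2*H**2))/2 = -1 + H*(6 + 2*H**2)/2)
(24522 + (10307 - 21400)*(-3148 + r(-13)))*((-17343 + 15108) - 12077) = (24522 + (10307 - 21400)*(-3148 + (-1 - 13*(3 + (-13)**2))))*((-17343 + 15108) - 12077) = (24522 - 11093*(-3148 + (-1 - 13*(3 + 169))))*(-2235 - 12077) = (24522 - 11093*(-3148 + (-1 - 13*172)))*(-14312) = (24522 - 11093*(-3148 + (-1 - 2236)))*(-14312) = (24522 - 11093*(-3148 - 2237))*(-14312) = (24522 - 11093*(-5385))*(-14312) = (24522 + 59735805)*(-14312) = 59760327*(-14312) = -855289800024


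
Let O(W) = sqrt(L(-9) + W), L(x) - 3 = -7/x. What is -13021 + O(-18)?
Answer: -13021 + 8*I*sqrt(2)/3 ≈ -13021.0 + 3.7712*I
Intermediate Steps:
L(x) = 3 - 7/x
O(W) = sqrt(34/9 + W) (O(W) = sqrt((3 - 7/(-9)) + W) = sqrt((3 - 7*(-1/9)) + W) = sqrt((3 + 7/9) + W) = sqrt(34/9 + W))
-13021 + O(-18) = -13021 + sqrt(34 + 9*(-18))/3 = -13021 + sqrt(34 - 162)/3 = -13021 + sqrt(-128)/3 = -13021 + (8*I*sqrt(2))/3 = -13021 + 8*I*sqrt(2)/3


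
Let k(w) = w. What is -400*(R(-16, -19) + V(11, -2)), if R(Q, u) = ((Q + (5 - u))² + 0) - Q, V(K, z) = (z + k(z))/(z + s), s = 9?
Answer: -222400/7 ≈ -31771.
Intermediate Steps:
V(K, z) = 2*z/(9 + z) (V(K, z) = (z + z)/(z + 9) = (2*z)/(9 + z) = 2*z/(9 + z))
R(Q, u) = (5 + Q - u)² - Q (R(Q, u) = ((5 + Q - u)² + 0) - Q = (5 + Q - u)² - Q)
-400*(R(-16, -19) + V(11, -2)) = -400*(((5 - 16 - 1*(-19))² - 1*(-16)) + 2*(-2)/(9 - 2)) = -400*(((5 - 16 + 19)² + 16) + 2*(-2)/7) = -400*((8² + 16) + 2*(-2)*(⅐)) = -400*((64 + 16) - 4/7) = -400*(80 - 4/7) = -400*556/7 = -222400/7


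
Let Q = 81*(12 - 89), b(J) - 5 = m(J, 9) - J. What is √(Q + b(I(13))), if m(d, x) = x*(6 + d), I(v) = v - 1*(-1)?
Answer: 3*I*√674 ≈ 77.885*I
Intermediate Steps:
I(v) = 1 + v (I(v) = v + 1 = 1 + v)
b(J) = 59 + 8*J (b(J) = 5 + (9*(6 + J) - J) = 5 + ((54 + 9*J) - J) = 5 + (54 + 8*J) = 59 + 8*J)
Q = -6237 (Q = 81*(-77) = -6237)
√(Q + b(I(13))) = √(-6237 + (59 + 8*(1 + 13))) = √(-6237 + (59 + 8*14)) = √(-6237 + (59 + 112)) = √(-6237 + 171) = √(-6066) = 3*I*√674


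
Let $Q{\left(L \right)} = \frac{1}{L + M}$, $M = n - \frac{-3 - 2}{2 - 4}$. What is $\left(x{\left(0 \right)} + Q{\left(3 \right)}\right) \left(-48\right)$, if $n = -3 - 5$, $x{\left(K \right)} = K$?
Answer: $\frac{32}{5} \approx 6.4$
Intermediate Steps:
$n = -8$
$M = - \frac{21}{2}$ ($M = -8 - \frac{-3 - 2}{2 - 4} = -8 - - \frac{5}{-2} = -8 - \left(-5\right) \left(- \frac{1}{2}\right) = -8 - \frac{5}{2} = - \frac{21}{2} \approx -10.5$)
$Q{\left(L \right)} = \frac{1}{- \frac{21}{2} + L}$ ($Q{\left(L \right)} = \frac{1}{L - \frac{21}{2}} = \frac{1}{- \frac{21}{2} + L}$)
$\left(x{\left(0 \right)} + Q{\left(3 \right)}\right) \left(-48\right) = \left(0 + \frac{2}{-21 + 2 \cdot 3}\right) \left(-48\right) = \left(0 + \frac{2}{-21 + 6}\right) \left(-48\right) = \left(0 + \frac{2}{-15}\right) \left(-48\right) = \left(0 + 2 \left(- \frac{1}{15}\right)\right) \left(-48\right) = \left(0 - \frac{2}{15}\right) \left(-48\right) = \left(- \frac{2}{15}\right) \left(-48\right) = \frac{32}{5}$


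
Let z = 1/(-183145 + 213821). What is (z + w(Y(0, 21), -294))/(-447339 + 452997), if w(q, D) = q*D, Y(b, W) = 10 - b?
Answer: -3921193/7546296 ≈ -0.51962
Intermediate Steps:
z = 1/30676 ≈ 3.2599e-5
w(q, D) = D*q
(z + w(Y(0, 21), -294))/(-447339 + 452997) = (1/30676 - 294*(10 - 1*0))/(-447339 + 452997) = (1/30676 - 294*(10 + 0))/5658 = (1/30676 - 294*10)*(1/5658) = (1/30676 - 2940)*(1/5658) = -90187439/30676*1/5658 = -3921193/7546296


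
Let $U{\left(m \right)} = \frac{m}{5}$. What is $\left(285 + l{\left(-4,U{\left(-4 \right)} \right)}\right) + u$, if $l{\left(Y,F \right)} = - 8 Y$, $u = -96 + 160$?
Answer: $381$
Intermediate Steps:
$U{\left(m \right)} = \frac{m}{5}$ ($U{\left(m \right)} = m \frac{1}{5} = \frac{m}{5}$)
$u = 64$
$\left(285 + l{\left(-4,U{\left(-4 \right)} \right)}\right) + u = \left(285 - -32\right) + 64 = \left(285 + 32\right) + 64 = 317 + 64 = 381$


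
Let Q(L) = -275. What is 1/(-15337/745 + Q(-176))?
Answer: -745/220212 ≈ -0.0033831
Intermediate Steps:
1/(-15337/745 + Q(-176)) = 1/(-15337/745 - 275) = 1/(-220212/745) = -745/220212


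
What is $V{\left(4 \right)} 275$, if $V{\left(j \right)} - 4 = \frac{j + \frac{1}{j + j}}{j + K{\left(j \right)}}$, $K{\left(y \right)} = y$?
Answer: $\frac{79475}{64} \approx 1241.8$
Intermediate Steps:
$V{\left(j \right)} = 4 + \frac{j + \frac{1}{2 j}}{2 j}$ ($V{\left(j \right)} = 4 + \frac{j + \frac{1}{j + j}}{j + j} = 4 + \frac{j + \frac{1}{2 j}}{2 j}$)
$V{\left(4 \right)} 275 = \left(\frac{9}{2} + \frac{1}{4 \cdot 16}\right) 275 = \left(\frac{9}{2} + \frac{1}{4} \cdot \frac{1}{16}\right) 275 = \left(\frac{9}{2} + \frac{1}{64}\right) 275 = \frac{289}{64} \cdot 275 = \frac{79475}{64}$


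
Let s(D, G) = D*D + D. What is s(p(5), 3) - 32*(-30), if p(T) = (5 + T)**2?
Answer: 11060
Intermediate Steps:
s(D, G) = D + D**2 (s(D, G) = D**2 + D = D + D**2)
s(p(5), 3) - 32*(-30) = (5 + 5)**2*(1 + (5 + 5)**2) - 32*(-30) = 10**2*(1 + 10**2) + 960 = 100*(1 + 100) + 960 = 100*101 + 960 = 10100 + 960 = 11060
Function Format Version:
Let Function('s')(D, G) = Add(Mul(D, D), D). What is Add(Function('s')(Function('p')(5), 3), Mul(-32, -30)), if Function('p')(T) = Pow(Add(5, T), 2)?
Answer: 11060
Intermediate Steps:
Function('s')(D, G) = Add(D, Pow(D, 2)) (Function('s')(D, G) = Add(Pow(D, 2), D) = Add(D, Pow(D, 2)))
Add(Function('s')(Function('p')(5), 3), Mul(-32, -30)) = Add(Mul(Pow(Add(5, 5), 2), Add(1, Pow(Add(5, 5), 2))), Mul(-32, -30)) = Add(Mul(Pow(10, 2), Add(1, Pow(10, 2))), 960) = Add(Mul(100, Add(1, 100)), 960) = Add(Mul(100, 101), 960) = Add(10100, 960) = 11060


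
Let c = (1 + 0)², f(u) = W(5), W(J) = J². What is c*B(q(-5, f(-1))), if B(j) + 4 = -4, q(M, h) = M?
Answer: -8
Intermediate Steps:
f(u) = 25 (f(u) = 5² = 25)
B(j) = -8 (B(j) = -4 - 4 = -8)
c = 1 (c = 1² = 1)
c*B(q(-5, f(-1))) = 1*(-8) = -8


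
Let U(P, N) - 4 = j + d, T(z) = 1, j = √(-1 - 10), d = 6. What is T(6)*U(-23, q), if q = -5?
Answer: 10 + I*√11 ≈ 10.0 + 3.3166*I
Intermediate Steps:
j = I*√11 (j = √(-11) = I*√11 ≈ 3.3166*I)
U(P, N) = 10 + I*√11 (U(P, N) = 4 + (I*√11 + 6) = 4 + (6 + I*√11) = 10 + I*√11)
T(6)*U(-23, q) = 1*(10 + I*√11) = 10 + I*√11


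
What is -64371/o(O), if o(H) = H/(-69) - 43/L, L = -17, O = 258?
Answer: 585327/11 ≈ 53212.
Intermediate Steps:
o(H) = 43/17 - H/69 (o(H) = H/(-69) - 43/(-17) = H*(-1/69) - 43*(-1/17) = -H/69 + 43/17 = 43/17 - H/69)
-64371/o(O) = -64371/(43/17 - 1/69*258) = -64371/(43/17 - 86/23) = -64371/(-473/391) = -64371*(-391/473) = 585327/11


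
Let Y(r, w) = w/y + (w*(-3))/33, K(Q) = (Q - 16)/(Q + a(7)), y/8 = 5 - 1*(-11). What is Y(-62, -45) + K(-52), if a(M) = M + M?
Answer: 147907/26752 ≈ 5.5288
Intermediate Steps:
a(M) = 2*M
y = 128 (y = 8*(5 - 1*(-11)) = 8*(5 + 11) = 8*16 = 128)
K(Q) = (-16 + Q)/(14 + Q) (K(Q) = (Q - 16)/(Q + 2*7) = (-16 + Q)/(Q + 14) = (-16 + Q)/(14 + Q))
Y(r, w) = -117*w/1408 (Y(r, w) = w/128 + (w*(-3))/33 = w*(1/128) - 3*w*(1/33) = w/128 - w/11 = -117*w/1408)
Y(-62, -45) + K(-52) = -117/1408*(-45) + (-16 - 52)/(14 - 52) = 5265/1408 - 68/(-38) = 5265/1408 - 1/38*(-68) = 5265/1408 + 34/19 = 147907/26752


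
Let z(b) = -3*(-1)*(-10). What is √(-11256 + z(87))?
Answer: 3*I*√1254 ≈ 106.24*I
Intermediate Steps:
z(b) = -30 (z(b) = 3*(-10) = -30)
√(-11256 + z(87)) = √(-11256 - 30) = √(-11286) = 3*I*√1254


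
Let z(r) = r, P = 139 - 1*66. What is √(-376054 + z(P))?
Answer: I*√375981 ≈ 613.17*I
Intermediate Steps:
P = 73 (P = 139 - 66 = 73)
√(-376054 + z(P)) = √(-376054 + 73) = √(-375981) = I*√375981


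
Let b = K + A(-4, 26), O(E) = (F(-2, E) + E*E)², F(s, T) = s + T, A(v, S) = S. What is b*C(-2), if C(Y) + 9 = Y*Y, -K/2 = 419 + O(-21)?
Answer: 1751300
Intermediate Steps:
F(s, T) = T + s
O(E) = (-2 + E + E²)² (O(E) = ((E - 2) + E*E)² = ((-2 + E) + E²)² = (-2 + E + E²)²)
K = -350286 (K = -2*(419 + (-2 - 21 + (-21)²)²) = -2*(419 + (-2 - 21 + 441)²) = -2*(419 + 418²) = -2*(419 + 174724) = -2*175143 = -350286)
b = -350260 (b = -350286 + 26 = -350260)
C(Y) = -9 + Y² (C(Y) = -9 + Y*Y = -9 + Y²)
b*C(-2) = -350260*(-9 + (-2)²) = -350260*(-9 + 4) = -350260*(-5) = 1751300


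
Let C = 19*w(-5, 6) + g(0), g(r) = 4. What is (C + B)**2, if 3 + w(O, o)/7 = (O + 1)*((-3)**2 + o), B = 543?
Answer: 61340224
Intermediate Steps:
w(O, o) = -21 + 7*(1 + O)*(9 + o) (w(O, o) = -21 + 7*((O + 1)*((-3)**2 + o)) = -21 + 7*((1 + O)*(9 + o)) = -21 + 7*(1 + O)*(9 + o))
C = -8375 (C = 19*(42 + 7*6 + 63*(-5) + 7*(-5)*6) + 4 = 19*(42 + 42 - 315 - 210) + 4 = 19*(-441) + 4 = -8379 + 4 = -8375)
(C + B)**2 = (-8375 + 543)**2 = (-7832)**2 = 61340224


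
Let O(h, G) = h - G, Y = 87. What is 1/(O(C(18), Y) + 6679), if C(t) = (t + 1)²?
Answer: 1/6953 ≈ 0.00014382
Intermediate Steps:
C(t) = (1 + t)²
1/(O(C(18), Y) + 6679) = 1/(((1 + 18)² - 1*87) + 6679) = 1/((19² - 87) + 6679) = 1/((361 - 87) + 6679) = 1/(274 + 6679) = 1/6953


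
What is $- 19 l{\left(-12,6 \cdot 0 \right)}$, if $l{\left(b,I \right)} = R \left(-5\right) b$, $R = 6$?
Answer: $-6840$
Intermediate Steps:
$l{\left(b,I \right)} = - 30 b$ ($l{\left(b,I \right)} = 6 \left(-5\right) b = - 30 b$)
$- 19 l{\left(-12,6 \cdot 0 \right)} = - 19 \left(\left(-30\right) \left(-12\right)\right) = \left(-19\right) 360 = -6840$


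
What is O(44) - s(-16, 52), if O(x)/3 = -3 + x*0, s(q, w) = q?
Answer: 7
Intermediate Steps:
O(x) = -9 (O(x) = 3*(-3 + x*0) = 3*(-3 + 0) = 3*(-3) = -9)
O(44) - s(-16, 52) = -9 - 1*(-16) = -9 + 16 = 7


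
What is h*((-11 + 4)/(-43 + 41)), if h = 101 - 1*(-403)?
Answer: 1764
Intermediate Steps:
h = 504 (h = 101 + 403 = 504)
h*((-11 + 4)/(-43 + 41)) = 504*((-11 + 4)/(-43 + 41)) = 504*(-7/(-2)) = 504*(-7*(-1/2)) = 504*(7/2) = 1764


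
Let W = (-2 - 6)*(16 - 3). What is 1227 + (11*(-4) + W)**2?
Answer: 23131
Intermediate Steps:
W = -104 (W = -8*13 = -104)
1227 + (11*(-4) + W)**2 = 1227 + (11*(-4) - 104)**2 = 1227 + (-44 - 104)**2 = 1227 + (-148)**2 = 1227 + 21904 = 23131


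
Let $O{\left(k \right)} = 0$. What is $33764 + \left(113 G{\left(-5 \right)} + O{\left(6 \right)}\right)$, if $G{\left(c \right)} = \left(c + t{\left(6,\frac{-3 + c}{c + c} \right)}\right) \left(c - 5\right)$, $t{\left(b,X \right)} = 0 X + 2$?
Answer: $37154$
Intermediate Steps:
$t{\left(b,X \right)} = 2$ ($t{\left(b,X \right)} = 0 + 2 = 2$)
$G{\left(c \right)} = \left(-5 + c\right) \left(2 + c\right)$ ($G{\left(c \right)} = \left(c + 2\right) \left(c - 5\right) = \left(2 + c\right) \left(-5 + c\right) = \left(-5 + c\right) \left(2 + c\right)$)
$33764 + \left(113 G{\left(-5 \right)} + O{\left(6 \right)}\right) = 33764 + \left(113 \left(-10 + \left(-5\right)^{2} - -15\right) + 0\right) = 33764 + \left(113 \left(-10 + 25 + 15\right) + 0\right) = 33764 + \left(113 \cdot 30 + 0\right) = 33764 + \left(3390 + 0\right) = 33764 + 3390 = 37154$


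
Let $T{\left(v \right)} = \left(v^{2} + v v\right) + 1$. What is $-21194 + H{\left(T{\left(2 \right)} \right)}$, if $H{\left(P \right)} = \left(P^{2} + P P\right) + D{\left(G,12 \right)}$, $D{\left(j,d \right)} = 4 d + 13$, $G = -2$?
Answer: $-20971$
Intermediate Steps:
$T{\left(v \right)} = 1 + 2 v^{2}$ ($T{\left(v \right)} = \left(v^{2} + v^{2}\right) + 1 = 2 v^{2} + 1 = 1 + 2 v^{2}$)
$D{\left(j,d \right)} = 13 + 4 d$
$H{\left(P \right)} = 61 + 2 P^{2}$ ($H{\left(P \right)} = \left(P^{2} + P P\right) + \left(13 + 4 \cdot 12\right) = \left(P^{2} + P^{2}\right) + \left(13 + 48\right) = 2 P^{2} + 61 = 61 + 2 P^{2}$)
$-21194 + H{\left(T{\left(2 \right)} \right)} = -21194 + \left(61 + 2 \left(1 + 2 \cdot 2^{2}\right)^{2}\right) = -21194 + \left(61 + 2 \left(1 + 2 \cdot 4\right)^{2}\right) = -21194 + \left(61 + 2 \left(1 + 8\right)^{2}\right) = -21194 + \left(61 + 2 \cdot 9^{2}\right) = -21194 + \left(61 + 2 \cdot 81\right) = -21194 + \left(61 + 162\right) = -21194 + 223 = -20971$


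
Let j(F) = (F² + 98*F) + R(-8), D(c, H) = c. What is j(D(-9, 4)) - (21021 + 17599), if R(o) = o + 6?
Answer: -39423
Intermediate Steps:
R(o) = 6 + o
j(F) = -2 + F² + 98*F (j(F) = (F² + 98*F) + (6 - 8) = (F² + 98*F) - 2 = -2 + F² + 98*F)
j(D(-9, 4)) - (21021 + 17599) = (-2 + (-9)² + 98*(-9)) - (21021 + 17599) = (-2 + 81 - 882) - 1*38620 = -803 - 38620 = -39423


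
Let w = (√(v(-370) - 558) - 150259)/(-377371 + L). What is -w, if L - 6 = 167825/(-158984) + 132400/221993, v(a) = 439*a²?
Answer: -757591605799144/1902640801576215 + 5041905016*√60098542/1902640801576215 ≈ -0.37764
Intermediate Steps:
L = 27936216721/5041905016 (L = 6 + (167825/(-158984) + 132400/221993) = 6 + (167825*(-1/158984) + 132400*(1/221993)) = 6 + (-23975/22712 + 132400/221993) = 6 - 2315213375/5041905016 = 27936216721/5041905016 ≈ 5.5408)
w = 757591605799144/1902640801576215 - 5041905016*√60098542/1902640801576215 (w = (√(439*(-370)² - 558) - 150259)/(-377371 + 27936216721/5041905016) = (√(439*136900 - 558) - 150259)/(-1902640801576215/5041905016) = (√(60099100 - 558) - 150259)*(-5041905016/1902640801576215) = (√60098542 - 150259)*(-5041905016/1902640801576215) = (-150259 + √60098542)*(-5041905016/1902640801576215) = 757591605799144/1902640801576215 - 5041905016*√60098542/1902640801576215 ≈ 0.37764)
-w = -(757591605799144/1902640801576215 - 5041905016*√60098542/1902640801576215) = -757591605799144/1902640801576215 + 5041905016*√60098542/1902640801576215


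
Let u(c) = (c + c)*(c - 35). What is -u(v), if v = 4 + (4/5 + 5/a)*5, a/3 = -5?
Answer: 3268/9 ≈ 363.11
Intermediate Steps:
a = -15 (a = 3*(-5) = -15)
v = 19/3 (v = 4 + (4/5 + 5/(-15))*5 = 4 + (4*(⅕) + 5*(-1/15))*5 = 4 + (⅘ - ⅓)*5 = 4 + (7/15)*5 = 4 + 7/3 = 19/3 ≈ 6.3333)
u(c) = 2*c*(-35 + c) (u(c) = (2*c)*(-35 + c) = 2*c*(-35 + c))
-u(v) = -2*19*(-35 + 19/3)/3 = -2*19*(-86)/(3*3) = -1*(-3268/9) = 3268/9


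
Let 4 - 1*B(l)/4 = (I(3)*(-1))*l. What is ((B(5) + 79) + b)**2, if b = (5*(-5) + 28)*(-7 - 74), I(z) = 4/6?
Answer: 163216/9 ≈ 18135.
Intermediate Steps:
I(z) = 2/3 (I(z) = 4*(1/6) = 2/3)
b = -243 (b = (-25 + 28)*(-81) = 3*(-81) = -243)
B(l) = 16 + 8*l/3 (B(l) = 16 - 4*(2/3)*(-1)*l = 16 - (-8)*l/3 = 16 + 8*l/3)
((B(5) + 79) + b)**2 = (((16 + (8/3)*5) + 79) - 243)**2 = (((16 + 40/3) + 79) - 243)**2 = ((88/3 + 79) - 243)**2 = (325/3 - 243)**2 = (-404/3)**2 = 163216/9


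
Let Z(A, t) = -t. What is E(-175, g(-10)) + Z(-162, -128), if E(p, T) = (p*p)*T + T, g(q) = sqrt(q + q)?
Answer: 128 + 61252*I*sqrt(5) ≈ 128.0 + 1.3696e+5*I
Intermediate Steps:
g(q) = sqrt(2)*sqrt(q) (g(q) = sqrt(2*q) = sqrt(2)*sqrt(q))
E(p, T) = T + T*p**2 (E(p, T) = p**2*T + T = T*p**2 + T = T + T*p**2)
E(-175, g(-10)) + Z(-162, -128) = (sqrt(2)*sqrt(-10))*(1 + (-175)**2) - 1*(-128) = (sqrt(2)*(I*sqrt(10)))*(1 + 30625) + 128 = (2*I*sqrt(5))*30626 + 128 = 61252*I*sqrt(5) + 128 = 128 + 61252*I*sqrt(5)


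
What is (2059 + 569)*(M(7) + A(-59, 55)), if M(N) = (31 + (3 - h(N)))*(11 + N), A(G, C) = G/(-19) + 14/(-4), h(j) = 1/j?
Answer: 212871942/133 ≈ 1.6005e+6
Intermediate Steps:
A(G, C) = -7/2 - G/19 (A(G, C) = G*(-1/19) + 14*(-1/4) = -G/19 - 7/2 = -7/2 - G/19)
M(N) = (11 + N)*(34 - 1/N) (M(N) = (31 + (3 - 1/N))*(11 + N) = (34 - 1/N)*(11 + N) = (11 + N)*(34 - 1/N))
(2059 + 569)*(M(7) + A(-59, 55)) = (2059 + 569)*((373 - 11/7 + 34*7) + (-7/2 - 1/19*(-59))) = 2628*((373 - 11*1/7 + 238) + (-7/2 + 59/19)) = 2628*((373 - 11/7 + 238) - 15/38) = 2628*(4266/7 - 15/38) = 2628*(162003/266) = 212871942/133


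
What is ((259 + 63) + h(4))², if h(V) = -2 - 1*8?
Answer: 97344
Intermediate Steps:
h(V) = -10 (h(V) = -2 - 8 = -10)
((259 + 63) + h(4))² = ((259 + 63) - 10)² = (322 - 10)² = 312² = 97344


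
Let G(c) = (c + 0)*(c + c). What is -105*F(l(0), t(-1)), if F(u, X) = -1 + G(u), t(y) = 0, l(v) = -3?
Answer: -1785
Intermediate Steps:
G(c) = 2*c² (G(c) = c*(2*c) = 2*c²)
F(u, X) = -1 + 2*u²
-105*F(l(0), t(-1)) = -105*(-1 + 2*(-3)²) = -105*(-1 + 2*9) = -105*(-1 + 18) = -105*17 = -1785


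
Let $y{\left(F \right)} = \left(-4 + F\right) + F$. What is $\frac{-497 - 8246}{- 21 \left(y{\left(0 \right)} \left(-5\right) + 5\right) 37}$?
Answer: $\frac{1249}{2775} \approx 0.45009$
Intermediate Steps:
$y{\left(F \right)} = -4 + 2 F$
$\frac{-497 - 8246}{- 21 \left(y{\left(0 \right)} \left(-5\right) + 5\right) 37} = \frac{-497 - 8246}{- 21 \left(\left(-4 + 2 \cdot 0\right) \left(-5\right) + 5\right) 37} = \frac{-497 - 8246}{- 21 \left(\left(-4 + 0\right) \left(-5\right) + 5\right) 37} = - \frac{8743}{- 21 \left(\left(-4\right) \left(-5\right) + 5\right) 37} = - \frac{8743}{- 21 \left(20 + 5\right) 37} = - \frac{8743}{\left(-21\right) 25 \cdot 37} = - \frac{8743}{\left(-525\right) 37} = - \frac{8743}{-19425} = \left(-8743\right) \left(- \frac{1}{19425}\right) = \frac{1249}{2775}$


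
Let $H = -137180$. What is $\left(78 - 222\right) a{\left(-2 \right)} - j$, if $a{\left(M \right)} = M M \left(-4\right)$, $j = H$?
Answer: $139484$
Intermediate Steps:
$j = -137180$
$a{\left(M \right)} = - 4 M^{2}$ ($a{\left(M \right)} = M^{2} \left(-4\right) = - 4 M^{2}$)
$\left(78 - 222\right) a{\left(-2 \right)} - j = \left(78 - 222\right) \left(- 4 \left(-2\right)^{2}\right) - -137180 = - 144 \left(\left(-4\right) 4\right) + 137180 = \left(-144\right) \left(-16\right) + 137180 = 2304 + 137180 = 139484$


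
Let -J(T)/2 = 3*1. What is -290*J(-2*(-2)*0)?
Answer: 1740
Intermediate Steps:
J(T) = -6
-290*J(-2*(-2)*0) = -290*(-6) = -58*(-30) = 1740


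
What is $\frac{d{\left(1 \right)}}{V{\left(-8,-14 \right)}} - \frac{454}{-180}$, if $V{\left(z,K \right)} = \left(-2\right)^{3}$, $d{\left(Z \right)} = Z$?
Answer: $\frac{863}{360} \approx 2.3972$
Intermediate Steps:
$V{\left(z,K \right)} = -8$
$\frac{d{\left(1 \right)}}{V{\left(-8,-14 \right)}} - \frac{454}{-180} = 1 \frac{1}{-8} - \frac{454}{-180} = 1 \left(- \frac{1}{8}\right) - - \frac{227}{90} = - \frac{1}{8} + \frac{227}{90} = \frac{863}{360}$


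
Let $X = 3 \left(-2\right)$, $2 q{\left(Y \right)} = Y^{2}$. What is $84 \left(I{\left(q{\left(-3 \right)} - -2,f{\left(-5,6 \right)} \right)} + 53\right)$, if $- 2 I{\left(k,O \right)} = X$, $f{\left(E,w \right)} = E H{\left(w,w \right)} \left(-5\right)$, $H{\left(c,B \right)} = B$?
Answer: $4704$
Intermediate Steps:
$q{\left(Y \right)} = \frac{Y^{2}}{2}$
$f{\left(E,w \right)} = - 5 E w$ ($f{\left(E,w \right)} = E w \left(-5\right) = - 5 E w$)
$X = -6$
$I{\left(k,O \right)} = 3$ ($I{\left(k,O \right)} = \left(- \frac{1}{2}\right) \left(-6\right) = 3$)
$84 \left(I{\left(q{\left(-3 \right)} - -2,f{\left(-5,6 \right)} \right)} + 53\right) = 84 \left(3 + 53\right) = 84 \cdot 56 = 4704$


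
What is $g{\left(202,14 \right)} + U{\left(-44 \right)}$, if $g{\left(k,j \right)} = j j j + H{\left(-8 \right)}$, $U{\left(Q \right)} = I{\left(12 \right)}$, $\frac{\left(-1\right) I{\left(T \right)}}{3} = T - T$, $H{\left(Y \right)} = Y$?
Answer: $2736$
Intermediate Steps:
$I{\left(T \right)} = 0$ ($I{\left(T \right)} = - 3 \left(T - T\right) = \left(-3\right) 0 = 0$)
$U{\left(Q \right)} = 0$
$g{\left(k,j \right)} = -8 + j^{3}$ ($g{\left(k,j \right)} = j j j - 8 = j^{2} j - 8 = j^{3} - 8 = -8 + j^{3}$)
$g{\left(202,14 \right)} + U{\left(-44 \right)} = \left(-8 + 14^{3}\right) + 0 = \left(-8 + 2744\right) + 0 = 2736 + 0 = 2736$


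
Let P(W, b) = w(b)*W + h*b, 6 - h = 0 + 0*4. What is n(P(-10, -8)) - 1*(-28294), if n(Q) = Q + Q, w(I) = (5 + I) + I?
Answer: 28418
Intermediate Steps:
w(I) = 5 + 2*I
h = 6 (h = 6 - (0 + 0*4) = 6 - (0 + 0) = 6 - 1*0 = 6 + 0 = 6)
P(W, b) = 6*b + W*(5 + 2*b) (P(W, b) = (5 + 2*b)*W + 6*b = W*(5 + 2*b) + 6*b = 6*b + W*(5 + 2*b))
n(Q) = 2*Q
n(P(-10, -8)) - 1*(-28294) = 2*(6*(-8) - 10*(5 + 2*(-8))) - 1*(-28294) = 2*(-48 - 10*(5 - 16)) + 28294 = 2*(-48 - 10*(-11)) + 28294 = 2*(-48 + 110) + 28294 = 2*62 + 28294 = 124 + 28294 = 28418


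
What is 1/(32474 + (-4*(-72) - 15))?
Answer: 1/32747 ≈ 3.0537e-5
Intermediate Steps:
1/(32474 + (-4*(-72) - 15)) = 1/(32474 + (288 - 15)) = 1/(32474 + 273) = 1/32747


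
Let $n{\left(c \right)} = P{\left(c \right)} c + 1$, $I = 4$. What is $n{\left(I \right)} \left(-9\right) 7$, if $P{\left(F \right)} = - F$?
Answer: $945$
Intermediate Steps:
$n{\left(c \right)} = 1 - c^{2}$ ($n{\left(c \right)} = - c c + 1 = - c^{2} + 1 = 1 - c^{2}$)
$n{\left(I \right)} \left(-9\right) 7 = \left(1 - 4^{2}\right) \left(-9\right) 7 = \left(1 - 16\right) \left(-9\right) 7 = \left(-15\right) \left(-9\right) 7 = 135 \cdot 7 = 945$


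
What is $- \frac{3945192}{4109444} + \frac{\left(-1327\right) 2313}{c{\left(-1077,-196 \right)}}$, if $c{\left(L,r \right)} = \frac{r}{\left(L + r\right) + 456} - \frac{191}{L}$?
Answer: $- \frac{2774645140126484721}{377184290179} \approx -7.3562 \cdot 10^{6}$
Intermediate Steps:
$c{\left(L,r \right)} = - \frac{191}{L} + \frac{r}{456 + L + r}$ ($c{\left(L,r \right)} = \frac{r}{456 + L + r} - \frac{191}{L} = - \frac{191}{L} + \frac{r}{456 + L + r}$)
$- \frac{3945192}{4109444} + \frac{\left(-1327\right) 2313}{c{\left(-1077,-196 \right)}} = - \frac{3945192}{4109444} + \frac{\left(-1327\right) 2313}{\frac{1}{-1077} \frac{1}{456 - 1077 - 196} \left(-87096 - -205707 - -37436 - -211092\right)} = \left(-3945192\right) \frac{1}{4109444} - \frac{3069351}{\left(- \frac{1}{1077}\right) \frac{1}{-817} \left(-87096 + 205707 + 37436 + 211092\right)} = - \frac{986298}{1027361} - \frac{3069351}{\left(- \frac{1}{1077}\right) \left(- \frac{1}{817}\right) 367139} = - \frac{986298}{1027361} - \frac{3069351}{\frac{367139}{879909}} = - \frac{986298}{1027361} - \frac{2700749569059}{367139} = - \frac{2774645140126484721}{377184290179}$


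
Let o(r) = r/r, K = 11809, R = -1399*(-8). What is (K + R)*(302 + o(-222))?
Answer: 6969303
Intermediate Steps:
R = 11192
o(r) = 1
(K + R)*(302 + o(-222)) = (11809 + 11192)*(302 + 1) = 23001*303 = 6969303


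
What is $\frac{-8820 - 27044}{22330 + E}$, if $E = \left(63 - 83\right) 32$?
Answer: $- \frac{17932}{10845} \approx -1.6535$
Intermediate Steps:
$E = -640$ ($E = \left(-20\right) 32 = -640$)
$\frac{-8820 - 27044}{22330 + E} = \frac{-8820 - 27044}{22330 - 640} = - \frac{35864}{21690} = \left(-35864\right) \frac{1}{21690} = - \frac{17932}{10845}$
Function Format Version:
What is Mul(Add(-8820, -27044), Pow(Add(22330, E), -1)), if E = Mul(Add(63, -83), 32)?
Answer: Rational(-17932, 10845) ≈ -1.6535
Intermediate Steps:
E = -640 (E = Mul(-20, 32) = -640)
Mul(Add(-8820, -27044), Pow(Add(22330, E), -1)) = Mul(Add(-8820, -27044), Pow(Add(22330, -640), -1)) = Mul(-35864, Pow(21690, -1)) = Mul(-35864, Rational(1, 21690)) = Rational(-17932, 10845)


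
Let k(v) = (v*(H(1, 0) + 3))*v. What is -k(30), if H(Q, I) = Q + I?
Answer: -3600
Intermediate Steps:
H(Q, I) = I + Q
k(v) = 4*v**2 (k(v) = (v*((0 + 1) + 3))*v = (v*(1 + 3))*v = (v*4)*v = (4*v)*v = 4*v**2)
-k(30) = -4*30**2 = -4*900 = -1*3600 = -3600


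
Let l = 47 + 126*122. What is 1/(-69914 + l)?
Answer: -1/54495 ≈ -1.8350e-5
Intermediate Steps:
l = 15419 (l = 47 + 15372 = 15419)
1/(-69914 + l) = 1/(-69914 + 15419) = 1/(-54495) = -1/54495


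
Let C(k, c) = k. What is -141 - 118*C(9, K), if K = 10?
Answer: -1203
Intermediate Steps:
-141 - 118*C(9, K) = -141 - 118*9 = -141 - 1062 = -1203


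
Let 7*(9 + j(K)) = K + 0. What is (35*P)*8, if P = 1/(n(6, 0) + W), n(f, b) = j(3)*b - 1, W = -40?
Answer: -280/41 ≈ -6.8293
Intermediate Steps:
j(K) = -9 + K/7 (j(K) = -9 + (K + 0)/7 = -9 + K/7)
n(f, b) = -1 - 60*b/7 (n(f, b) = (-9 + (1/7)*3)*b - 1 = (-9 + 3/7)*b - 1 = -60*b/7 - 1 = -1 - 60*b/7)
P = -1/41 (P = 1/((-1 - 60/7*0) - 40) = 1/((-1 + 0) - 40) = 1/(-1 - 40) = 1/(-41) = -1/41 ≈ -0.024390)
(35*P)*8 = (35*(-1/41))*8 = -35/41*8 = -280/41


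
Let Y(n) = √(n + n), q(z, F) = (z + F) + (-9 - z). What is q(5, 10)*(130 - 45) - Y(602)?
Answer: 85 - 2*√301 ≈ 50.301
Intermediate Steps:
q(z, F) = -9 + F (q(z, F) = (F + z) + (-9 - z) = -9 + F)
Y(n) = √2*√n (Y(n) = √(2*n) = √2*√n)
q(5, 10)*(130 - 45) - Y(602) = (-9 + 10)*(130 - 45) - √2*√602 = 1*85 - 2*√301 = 85 - 2*√301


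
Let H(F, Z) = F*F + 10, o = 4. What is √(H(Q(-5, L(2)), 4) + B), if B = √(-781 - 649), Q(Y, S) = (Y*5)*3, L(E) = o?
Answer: √(5635 + I*√1430) ≈ 75.067 + 0.2519*I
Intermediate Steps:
L(E) = 4
Q(Y, S) = 15*Y (Q(Y, S) = (5*Y)*3 = 15*Y)
H(F, Z) = 10 + F² (H(F, Z) = F² + 10 = 10 + F²)
B = I*√1430 (B = √(-1430) = I*√1430 ≈ 37.815*I)
√(H(Q(-5, L(2)), 4) + B) = √((10 + (15*(-5))²) + I*√1430) = √((10 + (-75)²) + I*√1430) = √((10 + 5625) + I*√1430) = √(5635 + I*√1430)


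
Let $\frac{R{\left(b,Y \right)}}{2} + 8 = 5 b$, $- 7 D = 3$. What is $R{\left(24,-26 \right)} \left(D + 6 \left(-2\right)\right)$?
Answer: $-2784$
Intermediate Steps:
$D = - \frac{3}{7}$ ($D = \left(- \frac{1}{7}\right) 3 = - \frac{3}{7} \approx -0.42857$)
$R{\left(b,Y \right)} = -16 + 10 b$ ($R{\left(b,Y \right)} = -16 + 2 \cdot 5 b = -16 + 10 b$)
$R{\left(24,-26 \right)} \left(D + 6 \left(-2\right)\right) = \left(-16 + 10 \cdot 24\right) \left(- \frac{3}{7} + 6 \left(-2\right)\right) = \left(-16 + 240\right) \left(- \frac{3}{7} - 12\right) = 224 \left(- \frac{87}{7}\right) = -2784$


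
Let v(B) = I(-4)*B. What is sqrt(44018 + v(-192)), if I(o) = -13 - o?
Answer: sqrt(45746) ≈ 213.88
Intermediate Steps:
v(B) = -9*B (v(B) = (-13 - 1*(-4))*B = (-13 + 4)*B = -9*B)
sqrt(44018 + v(-192)) = sqrt(44018 - 9*(-192)) = sqrt(44018 + 1728) = sqrt(45746)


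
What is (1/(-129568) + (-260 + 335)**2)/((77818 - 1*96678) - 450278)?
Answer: -728819999/60785272384 ≈ -0.011990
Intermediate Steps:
(1/(-129568) + (-260 + 335)**2)/((77818 - 1*96678) - 450278) = (-1/129568 + 75**2)/((77818 - 96678) - 450278) = (-1/129568 + 5625)/(-18860 - 450278) = (728819999/129568)/(-469138) = (728819999/129568)*(-1/469138) = -728819999/60785272384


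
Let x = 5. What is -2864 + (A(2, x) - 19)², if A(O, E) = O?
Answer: -2575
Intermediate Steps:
-2864 + (A(2, x) - 19)² = -2864 + (2 - 19)² = -2864 + (-17)² = -2864 + 289 = -2575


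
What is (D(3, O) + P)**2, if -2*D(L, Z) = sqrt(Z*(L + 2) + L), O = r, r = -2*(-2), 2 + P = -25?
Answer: (54 + sqrt(23))**2/4 ≈ 864.24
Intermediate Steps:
P = -27 (P = -2 - 25 = -27)
r = 4
O = 4
D(L, Z) = -sqrt(L + Z*(2 + L))/2 (D(L, Z) = -sqrt(Z*(L + 2) + L)/2 = -sqrt(Z*(2 + L) + L)/2 = -sqrt(L + Z*(2 + L))/2)
(D(3, O) + P)**2 = (-sqrt(3 + 2*4 + 3*4)/2 - 27)**2 = (-sqrt(3 + 8 + 12)/2 - 27)**2 = (-sqrt(23)/2 - 27)**2 = (-27 - sqrt(23)/2)**2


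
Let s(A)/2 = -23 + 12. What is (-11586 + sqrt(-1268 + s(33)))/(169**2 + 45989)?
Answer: -1931/12425 + I*sqrt(1290)/74550 ≈ -0.15541 + 0.00048178*I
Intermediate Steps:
s(A) = -22 (s(A) = 2*(-23 + 12) = 2*(-11) = -22)
(-11586 + sqrt(-1268 + s(33)))/(169**2 + 45989) = (-11586 + sqrt(-1268 - 22))/(169**2 + 45989) = (-11586 + sqrt(-1290))/(28561 + 45989) = (-11586 + I*sqrt(1290))/74550 = (-11586 + I*sqrt(1290))*(1/74550) = -1931/12425 + I*sqrt(1290)/74550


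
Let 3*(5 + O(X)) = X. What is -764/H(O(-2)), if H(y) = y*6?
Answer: 382/17 ≈ 22.471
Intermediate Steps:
O(X) = -5 + X/3
H(y) = 6*y
-764/H(O(-2)) = -764*1/(6*(-5 + (⅓)*(-2))) = -764*1/(6*(-5 - ⅔)) = -764/(6*(-17/3)) = -764/(-34) = -764*(-1/34) = 382/17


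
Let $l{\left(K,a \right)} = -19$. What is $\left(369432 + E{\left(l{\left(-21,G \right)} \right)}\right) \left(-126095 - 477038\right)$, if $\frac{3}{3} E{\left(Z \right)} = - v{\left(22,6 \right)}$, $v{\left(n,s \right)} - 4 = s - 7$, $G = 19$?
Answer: $-222814821057$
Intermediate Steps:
$v{\left(n,s \right)} = -3 + s$ ($v{\left(n,s \right)} = 4 + \left(s - 7\right) = 4 + \left(-7 + s\right) = -3 + s$)
$E{\left(Z \right)} = -3$ ($E{\left(Z \right)} = - (-3 + 6) = \left(-1\right) 3 = -3$)
$\left(369432 + E{\left(l{\left(-21,G \right)} \right)}\right) \left(-126095 - 477038\right) = \left(369432 - 3\right) \left(-126095 - 477038\right) = 369429 \left(-603133\right) = -222814821057$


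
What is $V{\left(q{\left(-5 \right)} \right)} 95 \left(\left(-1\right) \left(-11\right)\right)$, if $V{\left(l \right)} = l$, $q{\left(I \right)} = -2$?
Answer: $-2090$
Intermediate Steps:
$V{\left(q{\left(-5 \right)} \right)} 95 \left(\left(-1\right) \left(-11\right)\right) = \left(-2\right) 95 \left(\left(-1\right) \left(-11\right)\right) = \left(-190\right) 11 = -2090$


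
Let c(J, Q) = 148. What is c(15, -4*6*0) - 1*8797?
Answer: -8649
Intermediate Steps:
c(15, -4*6*0) - 1*8797 = 148 - 1*8797 = 148 - 8797 = -8649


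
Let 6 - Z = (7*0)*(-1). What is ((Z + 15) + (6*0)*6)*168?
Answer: 3528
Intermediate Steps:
Z = 6 (Z = 6 - 7*0*(-1) = 6 - 0*(-1) = 6 - 1*0 = 6 + 0 = 6)
((Z + 15) + (6*0)*6)*168 = ((6 + 15) + (6*0)*6)*168 = (21 + 0*6)*168 = (21 + 0)*168 = 21*168 = 3528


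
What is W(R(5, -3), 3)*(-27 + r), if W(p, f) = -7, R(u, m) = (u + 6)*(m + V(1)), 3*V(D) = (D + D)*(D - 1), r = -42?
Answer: 483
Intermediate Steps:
V(D) = 2*D*(-1 + D)/3 (V(D) = ((D + D)*(D - 1))/3 = ((2*D)*(-1 + D))/3 = (2*D*(-1 + D))/3 = 2*D*(-1 + D)/3)
R(u, m) = m*(6 + u) (R(u, m) = (u + 6)*(m + (⅔)*1*(-1 + 1)) = (6 + u)*(m + (⅔)*1*0) = (6 + u)*(m + 0) = (6 + u)*m = m*(6 + u))
W(R(5, -3), 3)*(-27 + r) = -7*(-27 - 42) = -7*(-69) = 483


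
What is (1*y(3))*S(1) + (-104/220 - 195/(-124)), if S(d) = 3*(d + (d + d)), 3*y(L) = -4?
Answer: -74339/6820 ≈ -10.900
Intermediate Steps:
y(L) = -4/3 (y(L) = (1/3)*(-4) = -4/3)
S(d) = 9*d (S(d) = 3*(d + 2*d) = 3*(3*d) = 9*d)
(1*y(3))*S(1) + (-104/220 - 195/(-124)) = (1*(-4/3))*(9*1) + (-104/220 - 195/(-124)) = -4/3*9 + (-104*1/220 - 195*(-1/124)) = -12 + (-26/55 + 195/124) = -12 + 7501/6820 = -74339/6820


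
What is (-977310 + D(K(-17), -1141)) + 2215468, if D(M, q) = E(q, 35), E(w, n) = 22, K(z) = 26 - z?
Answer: 1238180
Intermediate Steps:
D(M, q) = 22
(-977310 + D(K(-17), -1141)) + 2215468 = (-977310 + 22) + 2215468 = -977288 + 2215468 = 1238180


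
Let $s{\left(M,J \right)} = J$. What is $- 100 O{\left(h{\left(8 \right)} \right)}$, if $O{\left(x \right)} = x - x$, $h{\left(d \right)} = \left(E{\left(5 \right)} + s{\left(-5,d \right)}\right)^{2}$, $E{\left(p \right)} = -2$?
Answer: $0$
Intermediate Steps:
$h{\left(d \right)} = \left(-2 + d\right)^{2}$
$O{\left(x \right)} = 0$
$- 100 O{\left(h{\left(8 \right)} \right)} = \left(-100\right) 0 = 0$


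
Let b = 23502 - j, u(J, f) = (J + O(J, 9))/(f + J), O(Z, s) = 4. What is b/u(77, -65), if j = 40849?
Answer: -69388/27 ≈ -2569.9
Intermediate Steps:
u(J, f) = (4 + J)/(J + f) (u(J, f) = (J + 4)/(f + J) = (4 + J)/(J + f))
b = -17347 (b = 23502 - 1*40849 = 23502 - 40849 = -17347)
b/u(77, -65) = -17347*(77 - 65)/(4 + 77) = -17347/(81/12) = -17347/((1/12)*81) = -17347/27/4 = -17347*4/27 = -69388/27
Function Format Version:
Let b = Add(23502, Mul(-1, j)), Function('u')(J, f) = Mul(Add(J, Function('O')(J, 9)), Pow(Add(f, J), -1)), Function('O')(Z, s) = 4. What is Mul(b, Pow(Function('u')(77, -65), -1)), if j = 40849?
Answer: Rational(-69388, 27) ≈ -2569.9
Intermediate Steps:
Function('u')(J, f) = Mul(Pow(Add(J, f), -1), Add(4, J)) (Function('u')(J, f) = Mul(Add(J, 4), Pow(Add(f, J), -1)) = Mul(Add(4, J), Pow(Add(J, f), -1)) = Mul(Pow(Add(J, f), -1), Add(4, J)))
b = -17347 (b = Add(23502, Mul(-1, 40849)) = Add(23502, -40849) = -17347)
Mul(b, Pow(Function('u')(77, -65), -1)) = Mul(-17347, Pow(Mul(Pow(Add(77, -65), -1), Add(4, 77)), -1)) = Mul(-17347, Pow(Mul(Pow(12, -1), 81), -1)) = Mul(-17347, Pow(Mul(Rational(1, 12), 81), -1)) = Mul(-17347, Pow(Rational(27, 4), -1)) = Mul(-17347, Rational(4, 27)) = Rational(-69388, 27)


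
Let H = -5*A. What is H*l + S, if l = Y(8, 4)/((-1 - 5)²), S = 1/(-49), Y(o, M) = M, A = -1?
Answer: 236/441 ≈ 0.53515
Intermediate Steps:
S = -1/49 ≈ -0.020408
H = 5 (H = -5*(-1) = 5)
l = ⅑ (l = 4/((-1 - 5)²) = 4/((-6)²) = 4/36 = 4*(1/36) = ⅑ ≈ 0.11111)
H*l + S = 5*(⅑) - 1/49 = 5/9 - 1/49 = 236/441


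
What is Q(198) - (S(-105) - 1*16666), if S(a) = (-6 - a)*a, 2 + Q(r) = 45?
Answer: 27104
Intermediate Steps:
Q(r) = 43 (Q(r) = -2 + 45 = 43)
S(a) = a*(-6 - a)
Q(198) - (S(-105) - 1*16666) = 43 - (-1*(-105)*(6 - 105) - 1*16666) = 43 - (-1*(-105)*(-99) - 16666) = 43 - (-10395 - 16666) = 43 - 1*(-27061) = 43 + 27061 = 27104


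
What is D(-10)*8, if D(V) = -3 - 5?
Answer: -64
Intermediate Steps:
D(V) = -8
D(-10)*8 = -8*8 = -64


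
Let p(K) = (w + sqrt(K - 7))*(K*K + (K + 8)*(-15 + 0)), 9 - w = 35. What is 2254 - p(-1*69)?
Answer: 149830 - 11352*I*sqrt(19) ≈ 1.4983e+5 - 49482.0*I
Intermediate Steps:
w = -26 (w = 9 - 1*35 = 9 - 35 = -26)
p(K) = (-26 + sqrt(-7 + K))*(-120 + K**2 - 15*K) (p(K) = (-26 + sqrt(K - 7))*(K*K + (K + 8)*(-15 + 0)) = (-26 + sqrt(-7 + K))*(K**2 + (8 + K)*(-15)) = (-26 + sqrt(-7 + K))*(K**2 + (-120 - 15*K)) = (-26 + sqrt(-7 + K))*(-120 + K**2 - 15*K))
2254 - p(-1*69) = 2254 - (3120 - 120*sqrt(-7 - 1*69) - 26*(-1*69)**2 + 390*(-1*69) + (-1*69)**2*sqrt(-7 - 1*69) - 15*(-1*69)*sqrt(-7 - 1*69)) = 2254 - (3120 - 120*sqrt(-7 - 69) - 26*(-69)**2 + 390*(-69) + (-69)**2*sqrt(-7 - 69) - 15*(-69)*sqrt(-7 - 69)) = 2254 - (3120 - 240*I*sqrt(19) - 26*4761 - 26910 + 4761*sqrt(-76) - 15*(-69)*sqrt(-76)) = 2254 - (3120 - 240*I*sqrt(19) - 123786 - 26910 + 4761*(2*I*sqrt(19)) - 15*(-69)*2*I*sqrt(19)) = 2254 - (3120 - 240*I*sqrt(19) - 123786 - 26910 + 9522*I*sqrt(19) + 2070*I*sqrt(19)) = 2254 - (-147576 + 11352*I*sqrt(19)) = 2254 + (147576 - 11352*I*sqrt(19)) = 149830 - 11352*I*sqrt(19)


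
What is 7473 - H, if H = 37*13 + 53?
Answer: 6939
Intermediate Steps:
H = 534 (H = 481 + 53 = 534)
7473 - H = 7473 - 1*534 = 7473 - 534 = 6939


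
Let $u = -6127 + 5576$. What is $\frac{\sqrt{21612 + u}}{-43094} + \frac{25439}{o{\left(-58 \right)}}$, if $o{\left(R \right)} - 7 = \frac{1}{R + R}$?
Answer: $\frac{2950924}{811} - \frac{\sqrt{21061}}{43094} \approx 3638.6$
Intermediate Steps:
$u = -551$
$o{\left(R \right)} = 7 + \frac{1}{2 R}$ ($o{\left(R \right)} = 7 + \frac{1}{R + R} = 7 + \frac{1}{2 R}$)
$\frac{\sqrt{21612 + u}}{-43094} + \frac{25439}{o{\left(-58 \right)}} = \frac{\sqrt{21612 - 551}}{-43094} + \frac{25439}{7 + \frac{1}{2 \left(-58\right)}} = \sqrt{21061} \left(- \frac{1}{43094}\right) + \frac{25439}{7 + \frac{1}{2} \left(- \frac{1}{58}\right)} = - \frac{\sqrt{21061}}{43094} + \frac{25439}{7 - \frac{1}{116}} = - \frac{\sqrt{21061}}{43094} + \frac{25439}{\frac{811}{116}} = - \frac{\sqrt{21061}}{43094} + 25439 \cdot \frac{116}{811} = - \frac{\sqrt{21061}}{43094} + \frac{2950924}{811} = \frac{2950924}{811} - \frac{\sqrt{21061}}{43094}$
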